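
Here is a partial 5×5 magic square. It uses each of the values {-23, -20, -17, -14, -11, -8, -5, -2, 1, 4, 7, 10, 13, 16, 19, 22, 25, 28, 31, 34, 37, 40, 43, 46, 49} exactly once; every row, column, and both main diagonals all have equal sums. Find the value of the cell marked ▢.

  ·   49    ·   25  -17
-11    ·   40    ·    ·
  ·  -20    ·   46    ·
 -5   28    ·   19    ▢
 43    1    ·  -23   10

The 25 entries sum to 325, so each line sums to 325/5 = 65.
Row 5: 43 + 1 + (-23) + 10 + ? = 65, so (5,3) = 34.
From column 2, 65 − (49 + (-20) + 28 + 1) gives (2,2) = 7.
From column 4, 65 − (25 + 46 + 19 + (-23)) gives (2,4) = -2.
Using anti-diagonal: -17 + (-2) + 28 + 43 + ? → (3,3) = 65 − 52 = 13.
Row 2 needs 65; the known cells sum to 34, so (2,5) = 31.
The remaining cell in main diagonal is (1,1) = 65 − 49 = 16.
Using row 1: 16 + 49 + 25 + (-17) + ? → (1,3) = 65 − 73 = -8.
Column 1 needs 65; the known cells sum to 43, so (3,1) = 22.
Using column 3: -8 + 40 + 13 + 34 + ? → (4,3) = 65 − 79 = -14.
From row 3, 65 − (22 + (-20) + 13 + 46) gives (3,5) = 4.
Row 4: -5 + 28 + (-14) + 19 + ? = 65, so (4,5) = 37.

37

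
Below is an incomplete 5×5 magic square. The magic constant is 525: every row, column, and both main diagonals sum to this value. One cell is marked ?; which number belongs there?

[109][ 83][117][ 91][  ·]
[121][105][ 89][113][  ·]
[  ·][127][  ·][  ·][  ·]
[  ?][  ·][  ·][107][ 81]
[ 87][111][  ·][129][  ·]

115

Row 1: 109 + 83 + 117 + 91 + ? = 525, so (1,5) = 125.
Row 2 must total 525; the given cells sum to 428, so (2,5) = 97.
The remaining cell in column 2 is (4,2) = 525 − 426 = 99.
From column 4, 525 − (91 + 113 + 107 + 129) gives (3,4) = 85.
The remaining cell in anti-diagonal is (3,3) = 525 − 424 = 101.
The remaining cell in main diagonal is (5,5) = 525 − 422 = 103.
From row 5, 525 − (87 + 111 + 129 + 103) gives (5,3) = 95.
Column 3 must total 525; the given cells sum to 402, so (4,3) = 123.
Column 5 needs 525; the known cells sum to 406, so (3,5) = 119.
The remaining cell in row 3 is (3,1) = 525 − 432 = 93.
Row 4 must total 525; the given cells sum to 410, so (4,1) = 115.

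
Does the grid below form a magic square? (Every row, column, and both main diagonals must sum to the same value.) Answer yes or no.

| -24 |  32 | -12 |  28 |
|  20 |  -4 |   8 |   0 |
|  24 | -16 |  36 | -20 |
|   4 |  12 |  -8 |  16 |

Row 1: -24 + 32 + (-12) + 28 = 24.
Row 2: 20 + (-4) + 8 + 0 = 24.
Row 3: 24 + (-16) + 36 + (-20) = 24.
Row 4: 4 + 12 + (-8) + 16 = 24.
Column 1: -24 + 20 + 24 + 4 = 24.
Column 2: 32 + (-4) + (-16) + 12 = 24.
Column 3: -12 + 8 + 36 + (-8) = 24.
Column 4: 28 + 0 + (-20) + 16 = 24.
Main diagonal: -24 + (-4) + 36 + 16 = 24.
Anti-diagonal: 28 + 8 + (-16) + 4 = 24.
All lines sum to 24.

Yes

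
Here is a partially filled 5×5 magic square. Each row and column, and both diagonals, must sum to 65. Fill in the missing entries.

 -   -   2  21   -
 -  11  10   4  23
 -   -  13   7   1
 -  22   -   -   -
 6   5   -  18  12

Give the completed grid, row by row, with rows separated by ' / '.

Using row 2: 11 + 10 + 4 + 23 + ? → (2,1) = 65 − 48 = 17.
Using row 5: 6 + 5 + 18 + 12 + ? → (5,3) = 65 − 41 = 24.
Using column 3: 2 + 10 + 13 + 24 + ? → (4,3) = 65 − 49 = 16.
The remaining cell in column 4 is (4,4) = 65 − 50 = 15.
Main diagonal: 11 + 13 + 15 + 12 + ? = 65, so (1,1) = 14.
Anti-diagonal needs 65; the known cells sum to 45, so (1,5) = 20.
Using row 1: 14 + 2 + 21 + 20 + ? → (1,2) = 65 − 57 = 8.
Column 2: 8 + 11 + 22 + 5 + ? = 65, so (3,2) = 19.
Using column 5: 20 + 23 + 1 + 12 + ? → (4,5) = 65 − 56 = 9.
The remaining cell in row 3 is (3,1) = 65 − 40 = 25.
The remaining cell in row 4 is (4,1) = 65 − 62 = 3.

14 8 2 21 20 / 17 11 10 4 23 / 25 19 13 7 1 / 3 22 16 15 9 / 6 5 24 18 12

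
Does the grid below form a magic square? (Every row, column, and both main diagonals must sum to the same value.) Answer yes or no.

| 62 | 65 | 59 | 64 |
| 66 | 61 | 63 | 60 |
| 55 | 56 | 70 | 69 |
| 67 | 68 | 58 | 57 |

Yes

Row 1: 62 + 65 + 59 + 64 = 250.
Row 2: 66 + 61 + 63 + 60 = 250.
Row 3: 55 + 56 + 70 + 69 = 250.
Row 4: 67 + 68 + 58 + 57 = 250.
Column 1: 62 + 66 + 55 + 67 = 250.
Column 2: 65 + 61 + 56 + 68 = 250.
Column 3: 59 + 63 + 70 + 58 = 250.
Column 4: 64 + 60 + 69 + 57 = 250.
Main diagonal: 62 + 61 + 70 + 57 = 250.
Anti-diagonal: 64 + 63 + 56 + 67 = 250.
All lines sum to 250.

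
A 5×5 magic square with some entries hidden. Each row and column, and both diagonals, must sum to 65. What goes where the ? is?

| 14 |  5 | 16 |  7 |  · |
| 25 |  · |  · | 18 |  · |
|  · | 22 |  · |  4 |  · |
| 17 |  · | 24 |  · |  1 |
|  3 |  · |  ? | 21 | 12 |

Using row 1: 14 + 5 + 16 + 7 + ? → (1,5) = 65 − 42 = 23.
Column 1: 14 + 25 + 17 + 3 + ? = 65, so (3,1) = 6.
Column 4: 7 + 18 + 4 + 21 + ? = 65, so (4,4) = 15.
Row 4: 17 + 24 + 15 + 1 + ? = 65, so (4,2) = 8.
Using anti-diagonal: 23 + 18 + 8 + 3 + ? → (3,3) = 65 − 52 = 13.
Using row 3: 6 + 22 + 13 + 4 + ? → (3,5) = 65 − 45 = 20.
The remaining cell in column 5 is (2,5) = 65 − 56 = 9.
The remaining cell in main diagonal is (2,2) = 65 − 54 = 11.
Using row 2: 25 + 11 + 18 + 9 + ? → (2,3) = 65 − 63 = 2.
The remaining cell in column 2 is (5,2) = 65 − 46 = 19.
Using column 3: 16 + 2 + 13 + 24 + ? → (5,3) = 65 − 55 = 10.

10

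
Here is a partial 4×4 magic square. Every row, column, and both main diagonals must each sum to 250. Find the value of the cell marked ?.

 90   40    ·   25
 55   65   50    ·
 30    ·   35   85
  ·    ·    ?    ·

70

The remaining cell in row 1 is (1,3) = 250 − 155 = 95.
Row 2 needs 250; the known cells sum to 170, so (2,4) = 80.
Using row 3: 30 + 35 + 85 + ? → (3,2) = 250 − 150 = 100.
Column 1 must total 250; the given cells sum to 175, so (4,1) = 75.
Column 2 needs 250; the known cells sum to 205, so (4,2) = 45.
Column 3 needs 250; the known cells sum to 180, so (4,3) = 70.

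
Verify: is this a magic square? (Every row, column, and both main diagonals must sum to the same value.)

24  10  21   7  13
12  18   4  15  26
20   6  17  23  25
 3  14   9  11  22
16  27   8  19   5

No — row 5 sums to 75 but column 3 sums to 59.

Row 1: 24 + 10 + 21 + 7 + 13 = 75.
Row 2: 12 + 18 + 4 + 15 + 26 = 75.
Row 3: 20 + 6 + 17 + 23 + 25 = 91.
Row 4: 3 + 14 + 9 + 11 + 22 = 59.
Row 5: 16 + 27 + 8 + 19 + 5 = 75.
Column 1: 24 + 12 + 20 + 3 + 16 = 75.
Column 2: 10 + 18 + 6 + 14 + 27 = 75.
Column 3: 21 + 4 + 17 + 9 + 8 = 59.
Column 4: 7 + 15 + 23 + 11 + 19 = 75.
Column 5: 13 + 26 + 25 + 22 + 5 = 91.
Main diagonal: 24 + 18 + 17 + 11 + 5 = 75.
Anti-diagonal: 13 + 15 + 17 + 14 + 16 = 75.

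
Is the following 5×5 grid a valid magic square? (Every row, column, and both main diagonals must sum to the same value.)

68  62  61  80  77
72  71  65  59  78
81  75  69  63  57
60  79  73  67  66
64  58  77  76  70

No — row 4 sums to 345 but anti-diagonal sums to 348.

Row 1: 68 + 62 + 61 + 80 + 77 = 348.
Row 2: 72 + 71 + 65 + 59 + 78 = 345.
Row 3: 81 + 75 + 69 + 63 + 57 = 345.
Row 4: 60 + 79 + 73 + 67 + 66 = 345.
Row 5: 64 + 58 + 77 + 76 + 70 = 345.
Column 1: 68 + 72 + 81 + 60 + 64 = 345.
Column 2: 62 + 71 + 75 + 79 + 58 = 345.
Column 3: 61 + 65 + 69 + 73 + 77 = 345.
Column 4: 80 + 59 + 63 + 67 + 76 = 345.
Column 5: 77 + 78 + 57 + 66 + 70 = 348.
Main diagonal: 68 + 71 + 69 + 67 + 70 = 345.
Anti-diagonal: 77 + 59 + 69 + 79 + 64 = 348.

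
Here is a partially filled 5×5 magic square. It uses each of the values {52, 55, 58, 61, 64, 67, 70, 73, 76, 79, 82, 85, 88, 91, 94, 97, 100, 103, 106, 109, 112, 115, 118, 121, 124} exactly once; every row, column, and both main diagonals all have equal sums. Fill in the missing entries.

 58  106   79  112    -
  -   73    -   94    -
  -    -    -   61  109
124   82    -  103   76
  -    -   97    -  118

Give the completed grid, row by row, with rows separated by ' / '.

58 106 79 112 85 / 100 73 121 94 52 / 67 115 88 61 109 / 124 82 55 103 76 / 91 64 97 70 118

The 25 entries sum to 2200, so each line sums to 2200/5 = 440.
From row 1, 440 − (58 + 106 + 79 + 112) gives (1,5) = 85.
The remaining cell in row 4 is (4,3) = 440 − 385 = 55.
Column 4: 112 + 94 + 61 + 103 + ? = 440, so (5,4) = 70.
The remaining cell in column 5 is (2,5) = 440 − 388 = 52.
From main diagonal, 440 − (58 + 73 + 103 + 118) gives (3,3) = 88.
Using anti-diagonal: 85 + 94 + 88 + 82 + ? → (5,1) = 440 − 349 = 91.
Using row 5: 91 + 97 + 70 + 118 + ? → (5,2) = 440 − 376 = 64.
Column 2 needs 440; the known cells sum to 325, so (3,2) = 115.
Column 3 needs 440; the known cells sum to 319, so (2,3) = 121.
From row 2, 440 − (73 + 121 + 94 + 52) gives (2,1) = 100.
Using row 3: 115 + 88 + 61 + 109 + ? → (3,1) = 440 − 373 = 67.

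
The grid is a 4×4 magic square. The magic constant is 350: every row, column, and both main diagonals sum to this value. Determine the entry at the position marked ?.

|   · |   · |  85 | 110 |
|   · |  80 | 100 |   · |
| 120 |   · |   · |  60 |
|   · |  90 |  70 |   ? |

125

Column 3 must total 350; the given cells sum to 255, so (3,3) = 95.
Row 3 needs 350; the known cells sum to 275, so (3,2) = 75.
Column 2 must total 350; the given cells sum to 245, so (1,2) = 105.
Anti-diagonal: 110 + 100 + 75 + ? = 350, so (4,1) = 65.
From row 1, 350 − (105 + 85 + 110) gives (1,1) = 50.
Using row 4: 65 + 90 + 70 + ? → (4,4) = 350 − 225 = 125.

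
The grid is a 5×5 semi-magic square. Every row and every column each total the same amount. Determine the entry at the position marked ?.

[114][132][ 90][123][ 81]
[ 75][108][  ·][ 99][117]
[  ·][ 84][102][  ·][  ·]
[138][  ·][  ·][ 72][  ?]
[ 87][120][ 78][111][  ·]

Row 1 is complete and sums to 540; that is the magic constant.
From row 2, 540 − (75 + 108 + 99 + 117) gives (2,3) = 141.
From row 5, 540 − (87 + 120 + 78 + 111) gives (5,5) = 144.
The remaining cell in column 1 is (3,1) = 540 − 414 = 126.
Column 2 must total 540; the given cells sum to 444, so (4,2) = 96.
Column 3: 90 + 141 + 102 + 78 + ? = 540, so (4,3) = 129.
The remaining cell in column 4 is (3,4) = 540 − 405 = 135.
Row 3: 126 + 84 + 102 + 135 + ? = 540, so (3,5) = 93.
The remaining cell in row 4 is (4,5) = 540 − 435 = 105.

105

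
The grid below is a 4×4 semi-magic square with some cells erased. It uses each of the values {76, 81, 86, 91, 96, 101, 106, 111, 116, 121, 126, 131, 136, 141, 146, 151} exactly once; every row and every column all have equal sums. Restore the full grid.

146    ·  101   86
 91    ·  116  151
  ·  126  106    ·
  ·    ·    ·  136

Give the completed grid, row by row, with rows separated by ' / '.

146 121 101 86 / 91 96 116 151 / 141 126 106 81 / 76 111 131 136

The 16 entries sum to 1816, so each line sums to 1816/4 = 454.
From row 1, 454 − (146 + 101 + 86) gives (1,2) = 121.
Using row 2: 91 + 116 + 151 + ? → (2,2) = 454 − 358 = 96.
Using column 2: 121 + 96 + 126 + ? → (4,2) = 454 − 343 = 111.
From column 3, 454 − (101 + 116 + 106) gives (4,3) = 131.
The remaining cell in column 4 is (3,4) = 454 − 373 = 81.
Row 3 needs 454; the known cells sum to 313, so (3,1) = 141.
Row 4 must total 454; the given cells sum to 378, so (4,1) = 76.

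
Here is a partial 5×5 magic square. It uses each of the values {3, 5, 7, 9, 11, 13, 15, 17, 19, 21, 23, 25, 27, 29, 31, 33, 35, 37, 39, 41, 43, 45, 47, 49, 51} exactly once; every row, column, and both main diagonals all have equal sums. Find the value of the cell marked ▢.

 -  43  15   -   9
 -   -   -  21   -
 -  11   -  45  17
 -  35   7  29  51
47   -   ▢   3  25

The 25 entries sum to 675, so each line sums to 675/5 = 135.
From row 4, 135 − (35 + 7 + 29 + 51) gives (4,1) = 13.
The remaining cell in column 4 is (1,4) = 135 − 98 = 37.
Column 5 needs 135; the known cells sum to 102, so (2,5) = 33.
Anti-diagonal must total 135; the given cells sum to 112, so (3,3) = 23.
Using row 1: 43 + 15 + 37 + 9 + ? → (1,1) = 135 − 104 = 31.
Row 3 must total 135; the given cells sum to 96, so (3,1) = 39.
Using column 1: 31 + 39 + 13 + 47 + ? → (2,1) = 135 − 130 = 5.
From main diagonal, 135 − (31 + 23 + 29 + 25) gives (2,2) = 27.
Row 2 must total 135; the given cells sum to 86, so (2,3) = 49.
The remaining cell in column 2 is (5,2) = 135 − 116 = 19.
From column 3, 135 − (15 + 49 + 23 + 7) gives (5,3) = 41.

41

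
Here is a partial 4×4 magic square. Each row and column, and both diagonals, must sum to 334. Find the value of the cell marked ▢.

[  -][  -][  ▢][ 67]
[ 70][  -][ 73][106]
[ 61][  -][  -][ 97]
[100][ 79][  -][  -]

From row 2, 334 − (70 + 73 + 106) gives (2,2) = 85.
The remaining cell in column 1 is (1,1) = 334 − 231 = 103.
From column 4, 334 − (67 + 106 + 97) gives (4,4) = 64.
The remaining cell in main diagonal is (3,3) = 334 − 252 = 82.
Using anti-diagonal: 67 + 73 + 100 + ? → (3,2) = 334 − 240 = 94.
Row 4 must total 334; the given cells sum to 243, so (4,3) = 91.
Using column 2: 85 + 94 + 79 + ? → (1,2) = 334 − 258 = 76.
Column 3 must total 334; the given cells sum to 246, so (1,3) = 88.

88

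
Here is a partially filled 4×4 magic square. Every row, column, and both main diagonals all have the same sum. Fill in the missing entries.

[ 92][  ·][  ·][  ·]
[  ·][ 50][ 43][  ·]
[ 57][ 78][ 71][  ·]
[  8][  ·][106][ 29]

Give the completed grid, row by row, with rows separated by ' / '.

Main diagonal is already complete: 92 + 50 + 71 + 29 = 242, so that is the magic constant.
Row 3 needs 242; the known cells sum to 206, so (3,4) = 36.
Using row 4: 8 + 106 + 29 + ? → (4,2) = 242 − 143 = 99.
Using column 1: 92 + 57 + 8 + ? → (2,1) = 242 − 157 = 85.
Column 2: 50 + 78 + 99 + ? = 242, so (1,2) = 15.
Column 3: 43 + 71 + 106 + ? = 242, so (1,3) = 22.
The remaining cell in anti-diagonal is (1,4) = 242 − 129 = 113.
Row 2 must total 242; the given cells sum to 178, so (2,4) = 64.

92 15 22 113 / 85 50 43 64 / 57 78 71 36 / 8 99 106 29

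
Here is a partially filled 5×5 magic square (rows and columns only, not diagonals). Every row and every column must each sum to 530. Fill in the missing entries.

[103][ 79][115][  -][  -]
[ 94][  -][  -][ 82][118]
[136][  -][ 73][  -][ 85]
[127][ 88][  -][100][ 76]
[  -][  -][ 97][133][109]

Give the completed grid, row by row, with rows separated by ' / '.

103 79 115 91 142 / 94 130 106 82 118 / 136 112 73 124 85 / 127 88 139 100 76 / 70 121 97 133 109

Using row 4: 127 + 88 + 100 + 76 + ? → (4,3) = 530 − 391 = 139.
The remaining cell in column 1 is (5,1) = 530 − 460 = 70.
Using column 3: 115 + 73 + 139 + 97 + ? → (2,3) = 530 − 424 = 106.
Using column 5: 118 + 85 + 76 + 109 + ? → (1,5) = 530 − 388 = 142.
The remaining cell in row 1 is (1,4) = 530 − 439 = 91.
Row 2 must total 530; the given cells sum to 400, so (2,2) = 130.
Using row 5: 70 + 97 + 133 + 109 + ? → (5,2) = 530 − 409 = 121.
Column 2 must total 530; the given cells sum to 418, so (3,2) = 112.
From column 4, 530 − (91 + 82 + 100 + 133) gives (3,4) = 124.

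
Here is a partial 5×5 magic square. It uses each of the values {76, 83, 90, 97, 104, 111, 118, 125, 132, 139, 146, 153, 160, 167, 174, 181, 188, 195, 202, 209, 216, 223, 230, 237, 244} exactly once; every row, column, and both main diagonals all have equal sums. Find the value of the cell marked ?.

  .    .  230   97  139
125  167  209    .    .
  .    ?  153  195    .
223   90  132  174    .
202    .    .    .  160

111

The 25 entries sum to 4000, so each line sums to 4000/5 = 800.
The remaining cell in row 4 is (4,5) = 800 − 619 = 181.
Column 3 needs 800; the known cells sum to 724, so (5,3) = 76.
Using main diagonal: 167 + 153 + 174 + 160 + ? → (1,1) = 800 − 654 = 146.
From anti-diagonal, 800 − (139 + 153 + 90 + 202) gives (2,4) = 216.
Using row 1: 146 + 230 + 97 + 139 + ? → (1,2) = 800 − 612 = 188.
The remaining cell in row 2 is (2,5) = 800 − 717 = 83.
The remaining cell in column 1 is (3,1) = 800 − 696 = 104.
Column 4 must total 800; the given cells sum to 682, so (5,4) = 118.
From column 5, 800 − (139 + 83 + 181 + 160) gives (3,5) = 237.
From row 3, 800 − (104 + 153 + 195 + 237) gives (3,2) = 111.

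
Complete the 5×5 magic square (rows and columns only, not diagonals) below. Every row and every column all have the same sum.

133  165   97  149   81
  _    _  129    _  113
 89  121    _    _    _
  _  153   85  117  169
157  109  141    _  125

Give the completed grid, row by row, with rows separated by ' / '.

Row 1 is already complete: 133 + 165 + 97 + 149 + 81 = 625, so that is the magic constant.
Row 4 needs 625; the known cells sum to 524, so (4,1) = 101.
Row 5: 157 + 109 + 141 + 125 + ? = 625, so (5,4) = 93.
Using column 1: 133 + 89 + 101 + 157 + ? → (2,1) = 625 − 480 = 145.
Column 2 must total 625; the given cells sum to 548, so (2,2) = 77.
Column 3 needs 625; the known cells sum to 452, so (3,3) = 173.
From column 5, 625 − (81 + 113 + 169 + 125) gives (3,5) = 137.
Row 2 needs 625; the known cells sum to 464, so (2,4) = 161.
Row 3 must total 625; the given cells sum to 520, so (3,4) = 105.

133 165 97 149 81 / 145 77 129 161 113 / 89 121 173 105 137 / 101 153 85 117 169 / 157 109 141 93 125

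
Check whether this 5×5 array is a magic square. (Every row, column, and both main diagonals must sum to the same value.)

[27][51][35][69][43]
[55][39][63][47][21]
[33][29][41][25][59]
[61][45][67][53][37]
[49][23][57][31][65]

Row 1: 27 + 51 + 35 + 69 + 43 = 225.
Row 2: 55 + 39 + 63 + 47 + 21 = 225.
Row 3: 33 + 29 + 41 + 25 + 59 = 187.
Row 4: 61 + 45 + 67 + 53 + 37 = 263.
Row 5: 49 + 23 + 57 + 31 + 65 = 225.
Column 1: 27 + 55 + 33 + 61 + 49 = 225.
Column 2: 51 + 39 + 29 + 45 + 23 = 187.
Column 3: 35 + 63 + 41 + 67 + 57 = 263.
Column 4: 69 + 47 + 25 + 53 + 31 = 225.
Column 5: 43 + 21 + 59 + 37 + 65 = 225.
Main diagonal: 27 + 39 + 41 + 53 + 65 = 225.
Anti-diagonal: 43 + 47 + 41 + 45 + 49 = 225.

No — column 2 sums to 187 but column 5 sums to 225.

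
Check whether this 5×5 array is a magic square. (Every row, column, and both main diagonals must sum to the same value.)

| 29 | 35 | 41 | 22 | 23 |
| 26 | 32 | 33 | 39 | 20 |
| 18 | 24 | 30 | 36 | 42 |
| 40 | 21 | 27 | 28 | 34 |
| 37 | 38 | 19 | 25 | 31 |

Yes

Row 1: 29 + 35 + 41 + 22 + 23 = 150.
Row 2: 26 + 32 + 33 + 39 + 20 = 150.
Row 3: 18 + 24 + 30 + 36 + 42 = 150.
Row 4: 40 + 21 + 27 + 28 + 34 = 150.
Row 5: 37 + 38 + 19 + 25 + 31 = 150.
Column 1: 29 + 26 + 18 + 40 + 37 = 150.
Column 2: 35 + 32 + 24 + 21 + 38 = 150.
Column 3: 41 + 33 + 30 + 27 + 19 = 150.
Column 4: 22 + 39 + 36 + 28 + 25 = 150.
Column 5: 23 + 20 + 42 + 34 + 31 = 150.
Main diagonal: 29 + 32 + 30 + 28 + 31 = 150.
Anti-diagonal: 23 + 39 + 30 + 21 + 37 = 150.
All lines sum to 150.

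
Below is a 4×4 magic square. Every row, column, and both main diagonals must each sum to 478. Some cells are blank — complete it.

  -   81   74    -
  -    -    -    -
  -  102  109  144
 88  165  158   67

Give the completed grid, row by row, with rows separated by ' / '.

172 81 74 151 / 95 130 137 116 / 123 102 109 144 / 88 165 158 67

Row 3 must total 478; the given cells sum to 355, so (3,1) = 123.
From column 2, 478 − (81 + 102 + 165) gives (2,2) = 130.
From column 3, 478 − (74 + 109 + 158) gives (2,3) = 137.
Main diagonal needs 478; the known cells sum to 306, so (1,1) = 172.
Anti-diagonal needs 478; the known cells sum to 327, so (1,4) = 151.
The remaining cell in column 1 is (2,1) = 478 − 383 = 95.
The remaining cell in column 4 is (2,4) = 478 − 362 = 116.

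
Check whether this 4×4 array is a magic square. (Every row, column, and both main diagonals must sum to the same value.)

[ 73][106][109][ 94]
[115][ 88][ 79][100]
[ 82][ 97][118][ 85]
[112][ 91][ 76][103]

Yes

Row 1: 73 + 106 + 109 + 94 = 382.
Row 2: 115 + 88 + 79 + 100 = 382.
Row 3: 82 + 97 + 118 + 85 = 382.
Row 4: 112 + 91 + 76 + 103 = 382.
Column 1: 73 + 115 + 82 + 112 = 382.
Column 2: 106 + 88 + 97 + 91 = 382.
Column 3: 109 + 79 + 118 + 76 = 382.
Column 4: 94 + 100 + 85 + 103 = 382.
Main diagonal: 73 + 88 + 118 + 103 = 382.
Anti-diagonal: 94 + 79 + 97 + 112 = 382.
All lines sum to 382.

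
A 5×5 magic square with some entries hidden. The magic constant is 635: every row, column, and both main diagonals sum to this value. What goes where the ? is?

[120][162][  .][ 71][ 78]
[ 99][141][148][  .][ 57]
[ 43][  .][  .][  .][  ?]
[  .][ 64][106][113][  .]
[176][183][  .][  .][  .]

211

Row 1: 120 + 162 + 71 + 78 + ? = 635, so (1,3) = 204.
From row 2, 635 − (99 + 141 + 148 + 57) gives (2,4) = 190.
Using column 1: 120 + 99 + 43 + 176 + ? → (4,1) = 635 − 438 = 197.
The remaining cell in column 2 is (3,2) = 635 − 550 = 85.
Using anti-diagonal: 78 + 190 + 64 + 176 + ? → (3,3) = 635 − 508 = 127.
Row 4: 197 + 64 + 106 + 113 + ? = 635, so (4,5) = 155.
Column 3: 204 + 148 + 127 + 106 + ? = 635, so (5,3) = 50.
Main diagonal must total 635; the given cells sum to 501, so (5,5) = 134.
The remaining cell in row 5 is (5,4) = 635 − 543 = 92.
Column 4: 71 + 190 + 113 + 92 + ? = 635, so (3,4) = 169.
From column 5, 635 − (78 + 57 + 155 + 134) gives (3,5) = 211.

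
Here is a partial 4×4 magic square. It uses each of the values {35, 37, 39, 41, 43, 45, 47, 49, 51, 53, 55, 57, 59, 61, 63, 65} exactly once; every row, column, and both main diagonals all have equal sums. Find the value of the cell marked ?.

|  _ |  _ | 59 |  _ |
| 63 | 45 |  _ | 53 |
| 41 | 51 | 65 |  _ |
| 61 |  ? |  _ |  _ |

47

The 16 entries sum to 800, so each line sums to 800/4 = 200.
Row 2: 63 + 45 + 53 + ? = 200, so (2,3) = 39.
From row 3, 200 − (41 + 51 + 65) gives (3,4) = 43.
From column 1, 200 − (63 + 41 + 61) gives (1,1) = 35.
Using column 3: 59 + 39 + 65 + ? → (4,3) = 200 − 163 = 37.
The remaining cell in main diagonal is (4,4) = 200 − 145 = 55.
Using anti-diagonal: 39 + 51 + 61 + ? → (1,4) = 200 − 151 = 49.
Row 1: 35 + 59 + 49 + ? = 200, so (1,2) = 57.
Row 4 needs 200; the known cells sum to 153, so (4,2) = 47.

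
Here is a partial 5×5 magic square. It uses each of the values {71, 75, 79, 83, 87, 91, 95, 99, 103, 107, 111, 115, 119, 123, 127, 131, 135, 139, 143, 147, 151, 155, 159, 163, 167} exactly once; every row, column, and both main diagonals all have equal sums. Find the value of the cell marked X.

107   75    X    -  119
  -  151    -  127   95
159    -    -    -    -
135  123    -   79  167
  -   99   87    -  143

The 25 entries sum to 2975, so each line sums to 2975/5 = 595.
Row 4: 135 + 123 + 79 + 167 + ? = 595, so (4,3) = 91.
The remaining cell in column 2 is (3,2) = 595 − 448 = 147.
Using column 5: 119 + 95 + 167 + 143 + ? → (3,5) = 595 − 524 = 71.
Using main diagonal: 107 + 151 + 79 + 143 + ? → (3,3) = 595 − 480 = 115.
From anti-diagonal, 595 − (119 + 127 + 115 + 123) gives (5,1) = 111.
Using row 3: 159 + 147 + 115 + 71 + ? → (3,4) = 595 − 492 = 103.
Using row 5: 111 + 99 + 87 + 143 + ? → (5,4) = 595 − 440 = 155.
From column 1, 595 − (107 + 159 + 135 + 111) gives (2,1) = 83.
The remaining cell in column 4 is (1,4) = 595 − 464 = 131.
From row 1, 595 − (107 + 75 + 131 + 119) gives (1,3) = 163.

163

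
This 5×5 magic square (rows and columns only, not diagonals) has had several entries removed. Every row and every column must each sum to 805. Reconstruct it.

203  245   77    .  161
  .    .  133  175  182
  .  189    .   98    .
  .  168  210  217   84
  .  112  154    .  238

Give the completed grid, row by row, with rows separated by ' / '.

Using row 1: 203 + 245 + 77 + 161 + ? → (1,4) = 805 − 686 = 119.
Row 4 needs 805; the known cells sum to 679, so (4,1) = 126.
Column 2 must total 805; the given cells sum to 714, so (2,2) = 91.
From column 3, 805 − (77 + 133 + 210 + 154) gives (3,3) = 231.
Column 4: 119 + 175 + 98 + 217 + ? = 805, so (5,4) = 196.
Column 5: 161 + 182 + 84 + 238 + ? = 805, so (3,5) = 140.
From row 2, 805 − (91 + 133 + 175 + 182) gives (2,1) = 224.
The remaining cell in row 3 is (3,1) = 805 − 658 = 147.
Using row 5: 112 + 154 + 196 + 238 + ? → (5,1) = 805 − 700 = 105.

203 245 77 119 161 / 224 91 133 175 182 / 147 189 231 98 140 / 126 168 210 217 84 / 105 112 154 196 238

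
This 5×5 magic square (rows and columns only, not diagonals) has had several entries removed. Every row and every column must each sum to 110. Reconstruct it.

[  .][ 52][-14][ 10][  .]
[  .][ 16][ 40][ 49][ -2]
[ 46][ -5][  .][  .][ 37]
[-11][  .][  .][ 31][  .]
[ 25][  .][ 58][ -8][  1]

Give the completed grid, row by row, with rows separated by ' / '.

43 52 -14 10 19 / 7 16 40 49 -2 / 46 -5 4 28 37 / -11 13 22 31 55 / 25 34 58 -8 1

The remaining cell in row 2 is (2,1) = 110 − 103 = 7.
Row 5: 25 + 58 + (-8) + 1 + ? = 110, so (5,2) = 34.
Using column 1: 7 + 46 + (-11) + 25 + ? → (1,1) = 110 − 67 = 43.
Column 2 must total 110; the given cells sum to 97, so (4,2) = 13.
Column 4: 10 + 49 + 31 + (-8) + ? = 110, so (3,4) = 28.
Row 1 must total 110; the given cells sum to 91, so (1,5) = 19.
Row 3 needs 110; the known cells sum to 106, so (3,3) = 4.
From column 3, 110 − (-14 + 40 + 4 + 58) gives (4,3) = 22.
The remaining cell in column 5 is (4,5) = 110 − 55 = 55.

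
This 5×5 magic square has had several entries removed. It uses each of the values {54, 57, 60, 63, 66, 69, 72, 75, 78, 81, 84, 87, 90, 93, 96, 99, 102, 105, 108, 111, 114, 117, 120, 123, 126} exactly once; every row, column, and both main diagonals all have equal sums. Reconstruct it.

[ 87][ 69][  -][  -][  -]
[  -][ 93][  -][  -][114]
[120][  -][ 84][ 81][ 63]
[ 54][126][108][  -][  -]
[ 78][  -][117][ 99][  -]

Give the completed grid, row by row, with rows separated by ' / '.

The 25 entries sum to 2250, so each line sums to 2250/5 = 450.
Row 3 must total 450; the given cells sum to 348, so (3,2) = 102.
Using column 1: 87 + 120 + 54 + 78 + ? → (2,1) = 450 − 339 = 111.
Column 2: 69 + 93 + 102 + 126 + ? = 450, so (5,2) = 60.
The remaining cell in row 5 is (5,5) = 450 − 354 = 96.
Main diagonal must total 450; the given cells sum to 360, so (4,4) = 90.
Row 4 must total 450; the given cells sum to 378, so (4,5) = 72.
From column 5, 450 − (114 + 63 + 72 + 96) gives (1,5) = 105.
Anti-diagonal must total 450; the given cells sum to 393, so (2,4) = 57.
Row 2: 111 + 93 + 57 + 114 + ? = 450, so (2,3) = 75.
Column 3: 75 + 84 + 108 + 117 + ? = 450, so (1,3) = 66.
Column 4: 57 + 81 + 90 + 99 + ? = 450, so (1,4) = 123.

87 69 66 123 105 / 111 93 75 57 114 / 120 102 84 81 63 / 54 126 108 90 72 / 78 60 117 99 96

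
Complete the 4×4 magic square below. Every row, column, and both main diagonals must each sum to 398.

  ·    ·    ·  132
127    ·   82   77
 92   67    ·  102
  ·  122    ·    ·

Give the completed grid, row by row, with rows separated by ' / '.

62 97 107 132 / 127 112 82 77 / 92 67 137 102 / 117 122 72 87

Row 2: 127 + 82 + 77 + ? = 398, so (2,2) = 112.
Row 3 needs 398; the known cells sum to 261, so (3,3) = 137.
Column 2: 112 + 67 + 122 + ? = 398, so (1,2) = 97.
Column 4 needs 398; the known cells sum to 311, so (4,4) = 87.
Main diagonal must total 398; the given cells sum to 336, so (1,1) = 62.
From anti-diagonal, 398 − (132 + 82 + 67) gives (4,1) = 117.
The remaining cell in row 1 is (1,3) = 398 − 291 = 107.
Using row 4: 117 + 122 + 87 + ? → (4,3) = 398 − 326 = 72.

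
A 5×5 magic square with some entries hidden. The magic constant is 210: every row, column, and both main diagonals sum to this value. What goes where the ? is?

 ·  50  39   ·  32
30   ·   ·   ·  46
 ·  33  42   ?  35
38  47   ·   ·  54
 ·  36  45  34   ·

51

Column 2: 50 + 33 + 47 + 36 + ? = 210, so (2,2) = 44.
The remaining cell in column 5 is (5,5) = 210 − 167 = 43.
From row 5, 210 − (36 + 45 + 34 + 43) gives (5,1) = 52.
The remaining cell in anti-diagonal is (2,4) = 210 − 173 = 37.
Row 2: 30 + 44 + 37 + 46 + ? = 210, so (2,3) = 53.
Column 3 needs 210; the known cells sum to 179, so (4,3) = 31.
The remaining cell in row 4 is (4,4) = 210 − 170 = 40.
Main diagonal needs 210; the known cells sum to 169, so (1,1) = 41.
The remaining cell in row 1 is (1,4) = 210 − 162 = 48.
Column 1: 41 + 30 + 38 + 52 + ? = 210, so (3,1) = 49.
Column 4: 48 + 37 + 40 + 34 + ? = 210, so (3,4) = 51.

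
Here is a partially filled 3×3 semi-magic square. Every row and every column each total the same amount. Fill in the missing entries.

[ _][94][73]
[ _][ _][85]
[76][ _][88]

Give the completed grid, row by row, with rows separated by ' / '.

Column 3 is already complete: 73 + 85 + 88 = 246, so that is the magic constant.
Row 1: 94 + 73 + ? = 246, so (1,1) = 79.
Row 3 must total 246; the given cells sum to 164, so (3,2) = 82.
The remaining cell in column 1 is (2,1) = 246 − 155 = 91.
Column 2: 94 + 82 + ? = 246, so (2,2) = 70.

79 94 73 / 91 70 85 / 76 82 88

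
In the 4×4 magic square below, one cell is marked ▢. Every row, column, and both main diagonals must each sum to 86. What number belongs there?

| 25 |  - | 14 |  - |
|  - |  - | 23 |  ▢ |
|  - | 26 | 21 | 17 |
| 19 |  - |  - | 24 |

27

Row 3 needs 86; the known cells sum to 64, so (3,1) = 22.
From column 1, 86 − (25 + 22 + 19) gives (2,1) = 20.
Using column 3: 14 + 23 + 21 + ? → (4,3) = 86 − 58 = 28.
From main diagonal, 86 − (25 + 21 + 24) gives (2,2) = 16.
Using anti-diagonal: 23 + 26 + 19 + ? → (1,4) = 86 − 68 = 18.
Row 1 needs 86; the known cells sum to 57, so (1,2) = 29.
Row 2: 20 + 16 + 23 + ? = 86, so (2,4) = 27.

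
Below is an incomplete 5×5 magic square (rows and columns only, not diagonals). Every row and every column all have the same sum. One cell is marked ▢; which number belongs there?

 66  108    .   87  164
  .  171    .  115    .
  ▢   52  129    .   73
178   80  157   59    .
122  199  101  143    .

150

Column 2 is complete and sums to 610; that is the magic constant.
From row 1, 610 − (66 + 108 + 87 + 164) gives (1,3) = 185.
From row 4, 610 − (178 + 80 + 157 + 59) gives (4,5) = 136.
Using row 5: 122 + 199 + 101 + 143 + ? → (5,5) = 610 − 565 = 45.
Using column 3: 185 + 129 + 157 + 101 + ? → (2,3) = 610 − 572 = 38.
From column 4, 610 − (87 + 115 + 59 + 143) gives (3,4) = 206.
Column 5: 164 + 73 + 136 + 45 + ? = 610, so (2,5) = 192.
Using row 2: 171 + 38 + 115 + 192 + ? → (2,1) = 610 − 516 = 94.
Row 3 must total 610; the given cells sum to 460, so (3,1) = 150.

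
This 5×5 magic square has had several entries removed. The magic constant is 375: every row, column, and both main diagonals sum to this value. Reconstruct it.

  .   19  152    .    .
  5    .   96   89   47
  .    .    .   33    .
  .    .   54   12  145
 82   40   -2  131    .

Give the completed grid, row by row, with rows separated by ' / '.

Using row 2: 5 + 96 + 89 + 47 + ? → (2,2) = 375 − 237 = 138.
Row 5: 82 + 40 + (-2) + 131 + ? = 375, so (5,5) = 124.
Using column 3: 152 + 96 + 54 + (-2) + ? → (3,3) = 375 − 300 = 75.
Column 4: 89 + 33 + 12 + 131 + ? = 375, so (1,4) = 110.
Main diagonal needs 375; the known cells sum to 349, so (1,1) = 26.
Row 1: 26 + 19 + 152 + 110 + ? = 375, so (1,5) = 68.
From column 5, 375 − (68 + 47 + 145 + 124) gives (3,5) = -9.
From anti-diagonal, 375 − (68 + 89 + 75 + 82) gives (4,2) = 61.
Row 4: 61 + 54 + 12 + 145 + ? = 375, so (4,1) = 103.
From column 1, 375 − (26 + 5 + 103 + 82) gives (3,1) = 159.
Column 2 must total 375; the given cells sum to 258, so (3,2) = 117.

26 19 152 110 68 / 5 138 96 89 47 / 159 117 75 33 -9 / 103 61 54 12 145 / 82 40 -2 131 124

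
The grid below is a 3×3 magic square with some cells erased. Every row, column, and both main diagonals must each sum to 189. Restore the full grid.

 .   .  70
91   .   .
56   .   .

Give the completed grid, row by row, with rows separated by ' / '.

Column 1: 91 + 56 + ? = 189, so (1,1) = 42.
The remaining cell in anti-diagonal is (2,2) = 189 − 126 = 63.
Row 1 must total 189; the given cells sum to 112, so (1,2) = 77.
From row 2, 189 − (91 + 63) gives (2,3) = 35.
From column 2, 189 − (77 + 63) gives (3,2) = 49.
From column 3, 189 − (70 + 35) gives (3,3) = 84.

42 77 70 / 91 63 35 / 56 49 84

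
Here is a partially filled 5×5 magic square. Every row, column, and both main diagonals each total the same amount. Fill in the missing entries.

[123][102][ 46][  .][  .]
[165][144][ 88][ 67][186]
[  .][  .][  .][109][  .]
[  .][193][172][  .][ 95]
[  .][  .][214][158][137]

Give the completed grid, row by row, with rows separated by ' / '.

123 102 46 200 179 / 165 144 88 67 186 / 207 151 130 109 53 / 74 193 172 116 95 / 81 60 214 158 137

Row 2 is already complete: 165 + 144 + 88 + 67 + 186 = 650, so that is the magic constant.
Column 3: 46 + 88 + 172 + 214 + ? = 650, so (3,3) = 130.
Main diagonal must total 650; the given cells sum to 534, so (4,4) = 116.
Row 4 needs 650; the known cells sum to 576, so (4,1) = 74.
From column 4, 650 − (67 + 109 + 116 + 158) gives (1,4) = 200.
Using row 1: 123 + 102 + 46 + 200 + ? → (1,5) = 650 − 471 = 179.
Column 5: 179 + 186 + 95 + 137 + ? = 650, so (3,5) = 53.
Anti-diagonal must total 650; the given cells sum to 569, so (5,1) = 81.
The remaining cell in row 5 is (5,2) = 650 − 590 = 60.
From column 1, 650 − (123 + 165 + 74 + 81) gives (3,1) = 207.
Column 2 must total 650; the given cells sum to 499, so (3,2) = 151.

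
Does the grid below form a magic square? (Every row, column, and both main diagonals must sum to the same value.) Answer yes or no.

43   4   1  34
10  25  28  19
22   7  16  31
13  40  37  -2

Row 1: 43 + 4 + 1 + 34 = 82.
Row 2: 10 + 25 + 28 + 19 = 82.
Row 3: 22 + 7 + 16 + 31 = 76.
Row 4: 13 + 40 + 37 + (-2) = 88.
Column 1: 43 + 10 + 22 + 13 = 88.
Column 2: 4 + 25 + 7 + 40 = 76.
Column 3: 1 + 28 + 16 + 37 = 82.
Column 4: 34 + 19 + 31 + (-2) = 82.
Main diagonal: 43 + 25 + 16 + (-2) = 82.
Anti-diagonal: 34 + 28 + 7 + 13 = 82.

No — row 4 sums to 88 but anti-diagonal sums to 82.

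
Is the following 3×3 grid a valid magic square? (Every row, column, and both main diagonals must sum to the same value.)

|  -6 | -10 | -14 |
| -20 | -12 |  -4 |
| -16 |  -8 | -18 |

Row 1: -6 + (-10) + (-14) = -30.
Row 2: -20 + (-12) + (-4) = -36.
Row 3: -16 + (-8) + (-18) = -42.
Column 1: -6 + (-20) + (-16) = -42.
Column 2: -10 + (-12) + (-8) = -30.
Column 3: -14 + (-4) + (-18) = -36.
Main diagonal: -6 + (-12) + (-18) = -36.
Anti-diagonal: -14 + (-12) + (-16) = -42.

No — column 3 sums to -36 but row 1 sums to -30.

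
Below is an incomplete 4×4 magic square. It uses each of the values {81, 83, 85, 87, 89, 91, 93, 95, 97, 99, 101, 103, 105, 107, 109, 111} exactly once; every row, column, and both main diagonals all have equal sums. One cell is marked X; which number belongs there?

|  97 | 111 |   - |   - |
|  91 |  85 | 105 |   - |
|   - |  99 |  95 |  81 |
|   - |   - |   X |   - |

The 16 entries sum to 1536, so each line sums to 1536/4 = 384.
Using row 2: 91 + 85 + 105 + ? → (2,4) = 384 − 281 = 103.
From row 3, 384 − (99 + 95 + 81) gives (3,1) = 109.
Column 1 needs 384; the known cells sum to 297, so (4,1) = 87.
The remaining cell in column 2 is (4,2) = 384 − 295 = 89.
Main diagonal needs 384; the known cells sum to 277, so (4,4) = 107.
The remaining cell in anti-diagonal is (1,4) = 384 − 291 = 93.
Using row 1: 97 + 111 + 93 + ? → (1,3) = 384 − 301 = 83.
From row 4, 384 − (87 + 89 + 107) gives (4,3) = 101.

101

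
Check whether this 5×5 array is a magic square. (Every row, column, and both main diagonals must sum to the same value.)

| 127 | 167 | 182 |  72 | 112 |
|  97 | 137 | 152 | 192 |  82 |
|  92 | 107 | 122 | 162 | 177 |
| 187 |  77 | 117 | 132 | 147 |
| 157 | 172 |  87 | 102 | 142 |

Yes

Row 1: 127 + 167 + 182 + 72 + 112 = 660.
Row 2: 97 + 137 + 152 + 192 + 82 = 660.
Row 3: 92 + 107 + 122 + 162 + 177 = 660.
Row 4: 187 + 77 + 117 + 132 + 147 = 660.
Row 5: 157 + 172 + 87 + 102 + 142 = 660.
Column 1: 127 + 97 + 92 + 187 + 157 = 660.
Column 2: 167 + 137 + 107 + 77 + 172 = 660.
Column 3: 182 + 152 + 122 + 117 + 87 = 660.
Column 4: 72 + 192 + 162 + 132 + 102 = 660.
Column 5: 112 + 82 + 177 + 147 + 142 = 660.
Main diagonal: 127 + 137 + 122 + 132 + 142 = 660.
Anti-diagonal: 112 + 192 + 122 + 77 + 157 = 660.
All lines sum to 660.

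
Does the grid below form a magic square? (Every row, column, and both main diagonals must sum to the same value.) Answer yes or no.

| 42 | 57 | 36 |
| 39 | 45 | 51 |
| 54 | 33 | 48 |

Row 1: 42 + 57 + 36 = 135.
Row 2: 39 + 45 + 51 = 135.
Row 3: 54 + 33 + 48 = 135.
Column 1: 42 + 39 + 54 = 135.
Column 2: 57 + 45 + 33 = 135.
Column 3: 36 + 51 + 48 = 135.
Main diagonal: 42 + 45 + 48 = 135.
Anti-diagonal: 36 + 45 + 54 = 135.
All lines sum to 135.

Yes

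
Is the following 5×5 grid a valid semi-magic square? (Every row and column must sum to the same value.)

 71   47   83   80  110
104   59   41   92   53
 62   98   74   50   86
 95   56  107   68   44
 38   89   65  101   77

Row 1: 71 + 47 + 83 + 80 + 110 = 391.
Row 2: 104 + 59 + 41 + 92 + 53 = 349.
Row 3: 62 + 98 + 74 + 50 + 86 = 370.
Row 4: 95 + 56 + 107 + 68 + 44 = 370.
Row 5: 38 + 89 + 65 + 101 + 77 = 370.
Column 1: 71 + 104 + 62 + 95 + 38 = 370.
Column 2: 47 + 59 + 98 + 56 + 89 = 349.
Column 3: 83 + 41 + 74 + 107 + 65 = 370.
Column 4: 80 + 92 + 50 + 68 + 101 = 391.
Column 5: 110 + 53 + 86 + 44 + 77 = 370.

No — row 4 sums to 370 but row 2 sums to 349.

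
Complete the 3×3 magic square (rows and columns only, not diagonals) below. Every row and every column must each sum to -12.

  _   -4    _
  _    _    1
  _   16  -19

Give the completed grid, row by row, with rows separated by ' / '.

-14 -4 6 / 11 -24 1 / -9 16 -19

Using row 3: 16 + (-19) + ? → (3,1) = -12 − (-3) = -9.
Column 2 must total -12; the given cells sum to 12, so (2,2) = -24.
From column 3, -12 − (1 + (-19)) gives (1,3) = 6.
Using row 1: -4 + 6 + ? → (1,1) = -12 − 2 = -14.
The remaining cell in row 2 is (2,1) = -12 − (-23) = 11.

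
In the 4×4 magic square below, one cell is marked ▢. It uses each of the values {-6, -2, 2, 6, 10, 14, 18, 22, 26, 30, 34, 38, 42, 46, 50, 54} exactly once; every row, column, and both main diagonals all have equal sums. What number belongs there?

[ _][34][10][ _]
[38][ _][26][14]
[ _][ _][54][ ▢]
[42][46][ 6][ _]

The 16 entries sum to 384, so each line sums to 384/4 = 96.
Using row 2: 38 + 26 + 14 + ? → (2,2) = 96 − 78 = 18.
The remaining cell in row 4 is (4,4) = 96 − 94 = 2.
The remaining cell in column 2 is (3,2) = 96 − 98 = -2.
Main diagonal must total 96; the given cells sum to 74, so (1,1) = 22.
Using anti-diagonal: 26 + (-2) + 42 + ? → (1,4) = 96 − 66 = 30.
Column 1 needs 96; the known cells sum to 102, so (3,1) = -6.
Using column 4: 30 + 14 + 2 + ? → (3,4) = 96 − 46 = 50.

50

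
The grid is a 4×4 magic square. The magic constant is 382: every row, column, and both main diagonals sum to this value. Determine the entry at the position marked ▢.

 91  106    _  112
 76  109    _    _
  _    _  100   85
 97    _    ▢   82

115

Row 1 must total 382; the given cells sum to 309, so (1,3) = 73.
Column 1: 91 + 76 + 97 + ? = 382, so (3,1) = 118.
The remaining cell in column 4 is (2,4) = 382 − 279 = 103.
Row 2 must total 382; the given cells sum to 288, so (2,3) = 94.
Row 3 must total 382; the given cells sum to 303, so (3,2) = 79.
Column 2: 106 + 109 + 79 + ? = 382, so (4,2) = 88.
The remaining cell in column 3 is (4,3) = 382 − 267 = 115.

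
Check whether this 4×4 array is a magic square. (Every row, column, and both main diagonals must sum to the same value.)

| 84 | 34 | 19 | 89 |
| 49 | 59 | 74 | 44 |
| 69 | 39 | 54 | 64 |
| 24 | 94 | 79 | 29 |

Row 1: 84 + 34 + 19 + 89 = 226.
Row 2: 49 + 59 + 74 + 44 = 226.
Row 3: 69 + 39 + 54 + 64 = 226.
Row 4: 24 + 94 + 79 + 29 = 226.
Column 1: 84 + 49 + 69 + 24 = 226.
Column 2: 34 + 59 + 39 + 94 = 226.
Column 3: 19 + 74 + 54 + 79 = 226.
Column 4: 89 + 44 + 64 + 29 = 226.
Main diagonal: 84 + 59 + 54 + 29 = 226.
Anti-diagonal: 89 + 74 + 39 + 24 = 226.
All lines sum to 226.

Yes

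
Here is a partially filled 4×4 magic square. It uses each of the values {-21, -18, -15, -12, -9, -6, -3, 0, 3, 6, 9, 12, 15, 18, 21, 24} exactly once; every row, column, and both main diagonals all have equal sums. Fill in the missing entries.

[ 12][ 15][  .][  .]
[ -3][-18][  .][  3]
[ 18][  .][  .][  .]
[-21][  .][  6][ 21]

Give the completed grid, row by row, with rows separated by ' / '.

12 15 -15 -6 / -3 -18 24 3 / 18 9 -9 -12 / -21 0 6 21

The 16 entries sum to 24, so each line sums to 24/4 = 6.
Using row 2: -3 + (-18) + 3 + ? → (2,3) = 6 − (-18) = 24.
Row 4: -21 + 6 + 21 + ? = 6, so (4,2) = 0.
Column 2 must total 6; the given cells sum to -3, so (3,2) = 9.
Main diagonal must total 6; the given cells sum to 15, so (3,3) = -9.
From anti-diagonal, 6 − (24 + 9 + (-21)) gives (1,4) = -6.
Row 1: 12 + 15 + (-6) + ? = 6, so (1,3) = -15.
Row 3 must total 6; the given cells sum to 18, so (3,4) = -12.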